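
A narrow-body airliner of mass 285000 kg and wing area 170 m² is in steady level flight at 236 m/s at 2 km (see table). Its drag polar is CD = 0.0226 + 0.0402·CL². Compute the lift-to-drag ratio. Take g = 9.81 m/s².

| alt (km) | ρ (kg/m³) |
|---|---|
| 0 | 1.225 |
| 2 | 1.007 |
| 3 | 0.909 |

L/D = 16.1

At 2 km, from the table: ρ = 1.007 kg/m³.
In steady level flight, lift balances weight: W = mg = 285000 × 9.81 = 2.7958×10^6 N.
Dynamic pressure q = 0.5 × 1.007 × 236² = 28040 Pa.
CL = 2W/(ρv²S) = 2×2.7958×10^6/(1.007×236²×170) = 0.5865.
CD = 0.0226 + 0.0402 × 0.5865² = 0.03643.
L/D = CL/CD = 0.5865 / 0.03643 = 16.1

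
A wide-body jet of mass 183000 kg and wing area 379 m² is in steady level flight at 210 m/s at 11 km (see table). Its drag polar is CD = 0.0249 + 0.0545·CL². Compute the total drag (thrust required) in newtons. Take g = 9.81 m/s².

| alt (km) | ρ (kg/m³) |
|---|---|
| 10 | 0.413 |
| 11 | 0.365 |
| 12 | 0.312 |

D = 1.34×10^5 N

At 11 km, from the table: ρ = 0.365 kg/m³.
Level flight ⇒ L = W = m·g = 183000 × 9.81 = 1.7952×10^6 N.
Dynamic pressure q = 0.5 × 0.365 × 210² = 8048 Pa.
CL = W/(q·S) = 1.7952×10^6 / (8048 × 379) = 0.5885.
CD = 0.0249 + 0.0545 × 0.5885² = 0.04378.
D = q·S·CD = 8048 × 379 × 0.04378 = 1.335×10^5 N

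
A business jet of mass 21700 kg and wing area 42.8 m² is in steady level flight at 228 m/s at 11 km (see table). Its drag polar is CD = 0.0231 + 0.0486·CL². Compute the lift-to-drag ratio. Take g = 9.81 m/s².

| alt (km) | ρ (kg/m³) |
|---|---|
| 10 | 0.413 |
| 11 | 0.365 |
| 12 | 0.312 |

L/D = 14.4

At 11 km, from the table: ρ = 0.365 kg/m³.
In steady level flight, lift balances weight: W = mg = 21700 × 9.81 = 2.1288×10^5 N.
Dynamic pressure q = 0.5 × 0.365 × 228² = 9487 Pa.
Required CL = L/(qS) = 2.1288×10^5/(9487·42.8) = 0.5243.
CD = 0.0231 + 0.0486 × 0.5243² = 0.03646.
L/D = CL/CD = 0.5243 / 0.03646 = 14.4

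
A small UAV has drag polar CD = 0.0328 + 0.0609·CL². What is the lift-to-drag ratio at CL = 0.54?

L/D = 10.7

CD = 0.0328 + 0.0609 × 0.54² = 0.05056
L/D = CL/CD = 0.54 / 0.05056 = 10.7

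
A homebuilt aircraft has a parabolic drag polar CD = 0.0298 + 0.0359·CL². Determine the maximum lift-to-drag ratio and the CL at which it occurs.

For CD = CD0 + K·CL², (L/D)max occurs at CL* = √(CD0/K) and equals 1/(2√(K·CD0)).
(L/D)max = 1/(2√(0.0359 × 0.0298)) = 1/(2 × 0.03271) = 15.3
CL* = √(0.0298/0.0359) = 0.911

(L/D)max = 15.3, at CL = 0.911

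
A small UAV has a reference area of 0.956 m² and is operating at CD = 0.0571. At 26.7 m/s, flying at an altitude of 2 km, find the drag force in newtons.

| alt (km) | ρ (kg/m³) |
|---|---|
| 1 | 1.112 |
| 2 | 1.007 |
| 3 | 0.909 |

At 2 km, from the table: ρ = 1.007 kg/m³.
Dynamic pressure q = ½ρv² = ½ × 1.007 × 26.7² = 358.9 Pa.
D = q·S·CD = 358.9 × 0.956 × 0.0571 = 19.6 N

D = 19.6 N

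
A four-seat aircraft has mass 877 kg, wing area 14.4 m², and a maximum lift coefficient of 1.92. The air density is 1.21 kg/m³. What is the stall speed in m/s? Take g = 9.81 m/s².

At stall, lift equals weight: L = W = m·g = 877 × 9.81 = 8603 N.
V_stall = √(2W/(ρ·S·CL,max)) = √(2 × 8603 / (1.21 × 14.4 × 1.92))
V_stall = √514.3 = 22.7 m/s

V_stall = 22.7 m/s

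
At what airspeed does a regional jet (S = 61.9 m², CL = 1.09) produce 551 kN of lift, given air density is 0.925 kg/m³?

v = 133 m/s

L = ½ρv²S·CL ⇒ v = √(2L/(ρ·S·CL))
v = √(2 × 5.51×10^5 / (0.925 × 61.9 × 1.09)) = √17660 = 133 m/s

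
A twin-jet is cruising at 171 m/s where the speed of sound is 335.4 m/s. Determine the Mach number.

M = 0.51

M = v/a = 171 / 335.4 = 0.51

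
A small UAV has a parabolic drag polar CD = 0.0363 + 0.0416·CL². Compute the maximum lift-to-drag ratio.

For CD = CD0 + K·CL², (L/D)max occurs at CL* = √(CD0/K) and equals 1/(2√(K·CD0)).
(L/D)max = 1/(2√(0.0416 × 0.0363)) = 1/(2 × 0.03886) = 12.9

(L/D)max = 12.9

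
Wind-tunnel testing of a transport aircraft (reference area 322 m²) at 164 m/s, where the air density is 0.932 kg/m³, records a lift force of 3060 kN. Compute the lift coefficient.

CL = 0.758

From L = ½ρv²S·CL, rearranging gives CL = 2L/(ρv²S).
CL = 2 × 3.06×10^6 / (0.932 × 164² × 322) = 0.758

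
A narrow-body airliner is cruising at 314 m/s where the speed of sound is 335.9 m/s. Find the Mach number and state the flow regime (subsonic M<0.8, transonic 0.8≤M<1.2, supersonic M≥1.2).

M = 0.935 (transonic)

M = v/a = 314 / 335.9 = 0.935
M = 0.935 → transonic.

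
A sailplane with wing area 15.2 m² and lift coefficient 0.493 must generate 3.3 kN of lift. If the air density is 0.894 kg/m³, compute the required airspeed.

L = ½ρv²S·CL ⇒ v = √(2L/(ρ·S·CL))
v = √(2 × 3300 / (0.894 × 15.2 × 0.493)) = √985.2 = 31.4 m/s

v = 31.4 m/s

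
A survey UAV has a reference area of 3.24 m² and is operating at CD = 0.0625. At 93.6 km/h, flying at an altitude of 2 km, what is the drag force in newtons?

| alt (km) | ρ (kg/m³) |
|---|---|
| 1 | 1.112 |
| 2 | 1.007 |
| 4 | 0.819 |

At 2 km, from the table: ρ = 1.007 kg/m³.
Convert speed: v = 93.6 km/h ÷ 3.6 = 26 m/s.
D = ½ρv²S·CD = ½ × 1.007 × 26² × 3.24 × 0.0625 = 68.9 N

D = 68.9 N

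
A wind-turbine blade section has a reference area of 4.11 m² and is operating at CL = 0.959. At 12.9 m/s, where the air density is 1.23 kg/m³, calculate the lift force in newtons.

Dynamic pressure q = ½ρv² = ½ × 1.23 × 12.9² = 102.3 Pa.
L = q·S·CL = 102.3 × 4.11 × 0.959 = 403 N

L = 403 N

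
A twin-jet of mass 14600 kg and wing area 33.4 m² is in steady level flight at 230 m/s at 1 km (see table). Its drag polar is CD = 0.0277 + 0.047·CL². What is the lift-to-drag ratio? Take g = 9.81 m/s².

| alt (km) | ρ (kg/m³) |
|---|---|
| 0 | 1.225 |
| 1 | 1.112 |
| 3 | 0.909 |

At 1 km, from the table: ρ = 1.112 kg/m³.
In steady level flight, lift balances weight: W = mg = 14600 × 9.81 = 1.4323×10^5 N.
Dynamic pressure q = 0.5 × 1.112 × 230² = 29410 Pa.
CL = W/(q·S) = 1.4323×10^5 / (29410 × 33.4) = 0.1458.
CD = 0.0277 + 0.047 × 0.1458² = 0.0287.
L/D = CL/CD = 0.1458 / 0.0287 = 5.08

L/D = 5.08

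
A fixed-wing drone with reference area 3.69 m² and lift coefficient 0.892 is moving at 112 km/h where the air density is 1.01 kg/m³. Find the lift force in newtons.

Convert speed: v = 112 km/h ÷ 3.6 = 31.11 m/s.
L = ½ρv²S·CL = ½ × 1.01 × 31.11² × 3.69 × 0.892 = 1610 N

L = 1610 N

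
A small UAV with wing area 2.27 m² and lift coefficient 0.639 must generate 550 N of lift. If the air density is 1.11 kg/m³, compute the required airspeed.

L = ½ρv²S·CL ⇒ v = √(2L/(ρ·S·CL))
v = √(2 × 550 / (1.11 × 2.27 × 0.639)) = √683.2 = 26.1 m/s

v = 26.1 m/s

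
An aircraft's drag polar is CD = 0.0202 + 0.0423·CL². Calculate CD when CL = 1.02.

CD = 0.0642

CD = 0.0202 + 0.0423 × 1.02² = 0.0202 + 0.04401 = 0.0642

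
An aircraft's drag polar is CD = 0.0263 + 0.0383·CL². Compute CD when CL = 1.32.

CD = 0.093

CD = 0.0263 + 0.0383 × 1.32² = 0.0263 + 0.06673 = 0.093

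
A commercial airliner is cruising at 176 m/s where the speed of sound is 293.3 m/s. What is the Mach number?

M = v/a = 176 / 293.3 = 0.6

M = 0.6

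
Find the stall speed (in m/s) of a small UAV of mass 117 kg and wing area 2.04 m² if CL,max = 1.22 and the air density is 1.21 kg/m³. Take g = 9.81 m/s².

V_stall = 27.6 m/s

Weight W = mg = 117 × 9.81 = 1148 N.
V_stall = √(2W/(ρ·S·CL,max)) = √(2 × 1148 / (1.21 × 2.04 × 1.22))
V_stall = √762.3 = 27.6 m/s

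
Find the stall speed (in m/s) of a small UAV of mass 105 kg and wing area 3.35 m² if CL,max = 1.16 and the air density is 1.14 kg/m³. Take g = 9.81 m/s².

At stall, lift equals weight: L = W = m·g = 105 × 9.81 = 1030 N.
V_stall = √(2W/(ρ·S·CL,max)) = √(2 × 1030 / (1.14 × 3.35 × 1.16))
V_stall = √465 = 21.6 m/s

V_stall = 21.6 m/s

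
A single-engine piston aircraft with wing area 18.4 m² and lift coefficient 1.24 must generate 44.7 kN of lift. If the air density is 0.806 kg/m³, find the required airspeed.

v = 69.7 m/s

L = ½ρv²S·CL ⇒ v = √(2L/(ρ·S·CL))
v = √(2 × 44700 / (0.806 × 18.4 × 1.24)) = √4861 = 69.7 m/s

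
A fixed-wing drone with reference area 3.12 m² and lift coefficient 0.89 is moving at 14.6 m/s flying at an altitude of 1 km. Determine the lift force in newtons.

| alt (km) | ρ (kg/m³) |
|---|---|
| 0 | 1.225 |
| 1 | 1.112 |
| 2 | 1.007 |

L = 329 N

At 1 km, from the table: ρ = 1.112 kg/m³.
Dynamic pressure q = ½ρv² = ½ × 1.112 × 14.6² = 118.5 Pa.
L = q·S·CL = 118.5 × 3.12 × 0.89 = 329 N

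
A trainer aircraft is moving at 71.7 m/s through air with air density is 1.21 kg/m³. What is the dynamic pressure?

q = ½ρv² = ½ × 1.21 × 71.7² = 3110 Pa

q = 3110 Pa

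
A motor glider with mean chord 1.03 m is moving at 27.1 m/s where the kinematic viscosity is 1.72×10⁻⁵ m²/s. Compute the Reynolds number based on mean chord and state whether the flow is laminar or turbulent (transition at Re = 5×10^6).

Re = v·c/ν = 27.1 × 1.03 / (1.72×10⁻⁵) = 1.62×10^6
Since 1.62×10^6 < 5×10^6, the flow is laminar.

Re = 1.62×10^6 (laminar)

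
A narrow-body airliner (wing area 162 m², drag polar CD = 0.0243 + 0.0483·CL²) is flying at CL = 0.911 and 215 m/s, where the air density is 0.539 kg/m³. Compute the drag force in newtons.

D = 1.3×10^5 N

CD = 0.0243 + 0.0483 × 0.911² = 0.06439
D = ½ρv²S·CD = ½ × 0.539 × 215² × 162 × 0.06439 = 1.3×10^5 N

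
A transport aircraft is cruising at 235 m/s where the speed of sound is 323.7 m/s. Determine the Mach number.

M = v/a = 235 / 323.7 = 0.726

M = 0.726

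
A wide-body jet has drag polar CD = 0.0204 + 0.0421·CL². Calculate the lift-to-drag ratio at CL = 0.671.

CD = 0.0204 + 0.0421 × 0.671² = 0.03936
L/D = CL/CD = 0.671 / 0.03936 = 17

L/D = 17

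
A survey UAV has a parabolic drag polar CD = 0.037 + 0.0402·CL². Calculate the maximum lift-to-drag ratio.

(L/D)max = 13

For CD = CD0 + K·CL², (L/D)max occurs at CL* = √(CD0/K) and equals 1/(2√(K·CD0)).
(L/D)max = 1/(2√(0.0402 × 0.037)) = 1/(2 × 0.03857) = 13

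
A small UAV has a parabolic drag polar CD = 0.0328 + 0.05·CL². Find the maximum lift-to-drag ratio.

(L/D)max = 12.3

For CD = CD0 + K·CL², (L/D)max occurs at CL* = √(CD0/K) and equals 1/(2√(K·CD0)).
(L/D)max = 1/(2√(0.05 × 0.0328)) = 1/(2 × 0.0405) = 12.3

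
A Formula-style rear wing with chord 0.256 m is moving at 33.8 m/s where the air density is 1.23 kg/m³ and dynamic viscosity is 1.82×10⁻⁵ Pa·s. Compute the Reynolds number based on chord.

Re = 5.85×10^5

Re = ρ·v·c/μ = 1.23 × 33.8 × 0.256 / (1.82×10⁻⁵) = 5.85×10^5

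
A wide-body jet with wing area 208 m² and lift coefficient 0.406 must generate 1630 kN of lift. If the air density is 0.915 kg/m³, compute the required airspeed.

v = 205 m/s

L = ½ρv²S·CL ⇒ v = √(2L/(ρ·S·CL))
v = √(2 × 1.63×10^6 / (0.915 × 208 × 0.406)) = √42190 = 205 m/s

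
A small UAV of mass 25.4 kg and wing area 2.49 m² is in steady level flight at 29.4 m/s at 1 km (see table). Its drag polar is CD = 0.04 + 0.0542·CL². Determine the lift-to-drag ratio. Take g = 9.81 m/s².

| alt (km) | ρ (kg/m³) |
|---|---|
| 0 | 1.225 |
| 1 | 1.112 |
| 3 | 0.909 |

L/D = 4.92

At 1 km, from the table: ρ = 1.112 kg/m³.
In steady level flight, lift balances weight: W = mg = 25.4 × 9.81 = 249.17 N.
q = ½ρv² = ½ × 1.112 × 29.4² = 480.6 Pa.
CL = 2W/(ρv²S) = 2×249.17/(1.112×29.4²×2.49) = 0.2082.
CD = 0.04 + 0.0542 × 0.2082² = 0.04235.
L/D = CL/CD = 0.2082 / 0.04235 = 4.92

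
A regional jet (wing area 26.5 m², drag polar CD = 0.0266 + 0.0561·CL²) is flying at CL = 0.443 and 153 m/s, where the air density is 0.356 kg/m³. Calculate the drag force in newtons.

CD = 0.0266 + 0.0561 × 0.443² = 0.03761
D = ½ρv²S·CD = ½ × 0.356 × 153² × 26.5 × 0.03761 = 4150 N

D = 4150 N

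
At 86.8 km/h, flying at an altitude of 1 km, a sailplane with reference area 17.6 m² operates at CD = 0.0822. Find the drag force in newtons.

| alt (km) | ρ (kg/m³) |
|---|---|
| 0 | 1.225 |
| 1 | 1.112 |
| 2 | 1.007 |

At 1 km, from the table: ρ = 1.112 kg/m³.
Convert speed: v = 86.8 km/h ÷ 3.6 = 24.11 m/s.
D = ½ρv²S·CD = ½ × 1.112 × 24.11² × 17.6 × 0.0822 = 468 N

D = 468 N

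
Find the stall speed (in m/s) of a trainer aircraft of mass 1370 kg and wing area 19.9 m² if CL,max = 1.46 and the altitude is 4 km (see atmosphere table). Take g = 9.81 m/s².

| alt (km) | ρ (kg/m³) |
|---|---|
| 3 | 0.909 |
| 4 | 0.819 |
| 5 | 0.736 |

V_stall = 33.6 m/s

At 4 km, from the table: ρ = 0.819 kg/m³.
At stall, lift equals weight: L = W = m·g = 1370 × 9.81 = 13440 N.
V_stall = √(2W/(ρ·S·CL,max)) = √(2 × 13440 / (0.819 × 19.9 × 1.46))
V_stall = √1130 = 33.6 m/s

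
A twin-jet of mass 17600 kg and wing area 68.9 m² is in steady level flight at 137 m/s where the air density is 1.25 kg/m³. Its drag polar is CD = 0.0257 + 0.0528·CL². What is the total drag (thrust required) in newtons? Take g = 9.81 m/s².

Weight W = mg = 17600 × 9.81 = 1.7266×10^5 N; in level flight L = W.
Dynamic pressure q = 0.5 × 1.25 × 137² = 11730 Pa.
CL = 2W/(ρv²S) = 2×1.7266×10^5/(1.25×137²×68.9) = 0.2136.
CD = 0.0257 + 0.0528 × 0.2136² = 0.02811.
D = q·S·CD = 11730 × 68.9 × 0.02811 = 22720 N

D = 22700 N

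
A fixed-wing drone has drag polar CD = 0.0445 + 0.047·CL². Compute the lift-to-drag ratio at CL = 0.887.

L/D = 10.9

CD = 0.0445 + 0.047 × 0.887² = 0.08148
L/D = CL/CD = 0.887 / 0.08148 = 10.9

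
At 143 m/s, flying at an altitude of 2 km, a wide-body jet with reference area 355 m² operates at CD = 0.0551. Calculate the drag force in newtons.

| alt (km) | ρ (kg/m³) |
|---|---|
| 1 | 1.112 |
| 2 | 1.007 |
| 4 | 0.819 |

D = 2.01×10^5 N

At 2 km, from the table: ρ = 1.007 kg/m³.
Dynamic pressure q = ½ρv² = ½ × 1.007 × 143² = 10300 Pa.
D = q·S·CD = 10300 × 355 × 0.0551 = 2.01×10^5 N ≈ 201 kN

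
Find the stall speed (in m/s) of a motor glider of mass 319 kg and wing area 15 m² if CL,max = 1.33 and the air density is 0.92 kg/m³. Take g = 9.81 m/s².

Weight W = mg = 319 × 9.81 = 3129 N.
V_stall = √(2W/(ρ·S·CL,max)) = √(2 × 3129 / (0.92 × 15 × 1.33))
V_stall = √341 = 18.5 m/s

V_stall = 18.5 m/s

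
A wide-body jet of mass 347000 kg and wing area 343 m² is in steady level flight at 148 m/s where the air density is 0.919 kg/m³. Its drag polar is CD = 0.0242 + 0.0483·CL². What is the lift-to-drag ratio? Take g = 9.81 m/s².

L/D = 13.9

In steady level flight, lift balances weight: W = mg = 347000 × 9.81 = 3.4041×10^6 N.
Dynamic pressure q = 0.5 × 0.919 × 148² = 10060 Pa.
CL = W/(q·S) = 3.4041×10^6 / (10060 × 343) = 0.986.
CD = 0.0242 + 0.0483 × 0.986² = 0.07116.
L/D = CL/CD = 0.986 / 0.07116 = 13.9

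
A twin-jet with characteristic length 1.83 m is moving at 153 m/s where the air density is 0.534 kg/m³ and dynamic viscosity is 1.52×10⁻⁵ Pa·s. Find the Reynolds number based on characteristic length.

Re = 9.84×10^6

Re = ρ·v·c/μ = 0.534 × 153 × 1.83 / (1.52×10⁻⁵) = 9.84×10^6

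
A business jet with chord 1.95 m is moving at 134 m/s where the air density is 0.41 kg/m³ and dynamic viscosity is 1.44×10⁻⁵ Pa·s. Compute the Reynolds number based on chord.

Re = 7.44×10^6

Re = ρ·v·c/μ = 0.41 × 134 × 1.95 / (1.44×10⁻⁵) = 7.44×10^6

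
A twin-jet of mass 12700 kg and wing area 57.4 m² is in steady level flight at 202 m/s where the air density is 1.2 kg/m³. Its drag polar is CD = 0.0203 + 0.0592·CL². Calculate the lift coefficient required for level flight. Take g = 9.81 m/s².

CL = 0.0887

Weight W = mg = 12700 × 9.81 = 1.2459×10^5 N; in level flight L = W.
Dynamic pressure q = 0.5 × 1.2 × 202² = 24480 Pa.
Required CL = L/(qS) = 1.2459×10^5/(24480·57.4) = 0.08866.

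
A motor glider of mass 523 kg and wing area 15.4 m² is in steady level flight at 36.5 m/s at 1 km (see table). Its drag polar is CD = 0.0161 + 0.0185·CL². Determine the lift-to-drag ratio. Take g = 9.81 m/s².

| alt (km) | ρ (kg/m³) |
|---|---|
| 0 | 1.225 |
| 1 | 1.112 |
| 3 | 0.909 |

L/D = 22.7

At 1 km, from the table: ρ = 1.112 kg/m³.
Level flight ⇒ L = W = m·g = 523 × 9.81 = 5130.6 N.
Dynamic pressure q = 0.5 × 1.112 × 36.5² = 740.7 Pa.
Required CL = L/(qS) = 5130.6/(740.7·15.4) = 0.4498.
CD = 0.0161 + 0.0185 × 0.4498² = 0.01984.
L/D = CL/CD = 0.4498 / 0.01984 = 22.7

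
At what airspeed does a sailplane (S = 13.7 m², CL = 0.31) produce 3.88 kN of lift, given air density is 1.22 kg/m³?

L = ½ρv²S·CL ⇒ v = √(2L/(ρ·S·CL))
v = √(2 × 3880 / (1.22 × 13.7 × 0.31)) = √1498 = 38.7 m/s

v = 38.7 m/s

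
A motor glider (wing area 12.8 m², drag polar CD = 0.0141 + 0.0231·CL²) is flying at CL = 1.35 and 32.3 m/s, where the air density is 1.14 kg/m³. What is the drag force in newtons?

D = 428 N

CD = 0.0141 + 0.0231 × 1.35² = 0.0562
D = ½ρv²S·CD = ½ × 1.14 × 32.3² × 12.8 × 0.0562 = 428 N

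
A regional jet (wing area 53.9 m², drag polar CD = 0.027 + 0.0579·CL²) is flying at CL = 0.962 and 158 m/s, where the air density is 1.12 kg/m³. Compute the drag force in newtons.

D = 60700 N

CD = 0.027 + 0.0579 × 0.962² = 0.08058
D = ½ρv²S·CD = ½ × 1.12 × 158² × 53.9 × 0.08058 = 60700 N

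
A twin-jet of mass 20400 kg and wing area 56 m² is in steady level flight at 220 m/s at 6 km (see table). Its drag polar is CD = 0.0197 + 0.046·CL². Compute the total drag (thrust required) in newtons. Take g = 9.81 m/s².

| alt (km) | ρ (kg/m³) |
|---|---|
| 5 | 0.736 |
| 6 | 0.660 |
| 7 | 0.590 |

At 6 km, from the table: ρ = 0.660 kg/m³.
In steady level flight, lift balances weight: W = mg = 20400 × 9.81 = 2.0012×10^5 N.
q = ½ρv² = ½ × 0.66 × 220² = 15970 Pa.
CL = 2W/(ρv²S) = 2×2.0012×10^5/(0.66×220²×56) = 0.2237.
CD = 0.0197 + 0.046 × 0.2237² = 0.022.
D = q·S·CD = 15970 × 56 × 0.022 = 19680 N

D = 19700 N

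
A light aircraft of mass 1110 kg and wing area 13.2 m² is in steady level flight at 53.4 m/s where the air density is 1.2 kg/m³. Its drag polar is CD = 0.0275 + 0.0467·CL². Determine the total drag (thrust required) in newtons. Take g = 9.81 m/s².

D = 866 N

In steady level flight, lift balances weight: W = mg = 1110 × 9.81 = 10889 N.
q = ½ρv² = ½ × 1.2 × 53.4² = 1711 Pa.
Required CL = L/(qS) = 10889/(1711·13.2) = 0.4822.
CD = 0.0275 + 0.0467 × 0.4822² = 0.03836.
D = q·S·CD = 1711 × 13.2 × 0.03836 = 866.3 N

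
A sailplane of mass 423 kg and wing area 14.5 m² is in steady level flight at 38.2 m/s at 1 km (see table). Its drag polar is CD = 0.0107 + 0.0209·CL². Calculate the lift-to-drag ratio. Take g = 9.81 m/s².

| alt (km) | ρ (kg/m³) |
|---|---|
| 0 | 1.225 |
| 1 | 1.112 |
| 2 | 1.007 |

L/D = 26.5

At 1 km, from the table: ρ = 1.112 kg/m³.
Level flight ⇒ L = W = m·g = 423 × 9.81 = 4149.6 N.
Dynamic pressure q = 0.5 × 1.112 × 38.2² = 811.3 Pa.
CL = 2W/(ρv²S) = 2×4149.6/(1.112×38.2²×14.5) = 0.3527.
CD = 0.0107 + 0.0209 × 0.3527² = 0.0133.
L/D = CL/CD = 0.3527 / 0.0133 = 26.5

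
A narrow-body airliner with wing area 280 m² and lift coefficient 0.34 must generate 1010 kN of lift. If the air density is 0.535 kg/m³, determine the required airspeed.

v = 199 m/s

L = ½ρv²S·CL ⇒ v = √(2L/(ρ·S·CL))
v = √(2 × 1.01×10^6 / (0.535 × 280 × 0.34)) = √39660 = 199 m/s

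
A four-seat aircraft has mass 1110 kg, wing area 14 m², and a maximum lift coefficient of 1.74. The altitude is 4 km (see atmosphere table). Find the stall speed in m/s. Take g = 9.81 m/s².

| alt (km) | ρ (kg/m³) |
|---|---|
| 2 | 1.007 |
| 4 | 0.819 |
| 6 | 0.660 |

V_stall = 33 m/s

At 4 km, from the table: ρ = 0.819 kg/m³.
Stall occurs when L = W at CL,max. W = mg = 1110 × 9.81 = 10890 N.
From L = ½ρV²S·CL,max = W: V_stall = √(2W/(ρSCL,max)) = √(2·10890/(0.819·14·1.74))
V_stall = √1092 = 33 m/s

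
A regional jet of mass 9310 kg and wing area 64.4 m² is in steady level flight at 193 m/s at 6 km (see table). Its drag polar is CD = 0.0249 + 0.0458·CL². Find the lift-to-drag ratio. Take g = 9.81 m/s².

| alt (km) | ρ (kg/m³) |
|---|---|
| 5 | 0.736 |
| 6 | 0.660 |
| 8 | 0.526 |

At 6 km, from the table: ρ = 0.660 kg/m³.
Weight W = mg = 9310 × 9.81 = 91331 N; in level flight L = W.
Dynamic pressure q = 0.5 × 0.66 × 193² = 12290 Pa.
CL = 2W/(ρv²S) = 2×91331/(0.66×193²×64.4) = 0.1154.
CD = 0.0249 + 0.0458 × 0.1154² = 0.02551.
L/D = CL/CD = 0.1154 / 0.02551 = 4.52

L/D = 4.52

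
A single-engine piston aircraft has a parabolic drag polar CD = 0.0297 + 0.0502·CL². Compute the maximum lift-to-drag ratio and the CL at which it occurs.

(L/D)max = 12.9, at CL = 0.769

For CD = CD0 + K·CL², (L/D)max occurs at CL* = √(CD0/K) and equals 1/(2√(K·CD0)).
(L/D)max = 1/(2√(0.0502 × 0.0297)) = 1/(2 × 0.03861) = 12.9
CL* = √(0.0297/0.0502) = 0.769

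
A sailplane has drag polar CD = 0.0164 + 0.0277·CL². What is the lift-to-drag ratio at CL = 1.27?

L/D = 20.8

CD = 0.0164 + 0.0277 × 1.27² = 0.06108
L/D = CL/CD = 1.27 / 0.06108 = 20.8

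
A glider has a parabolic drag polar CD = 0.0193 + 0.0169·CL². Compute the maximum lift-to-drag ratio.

For CD = CD0 + K·CL², (L/D)max occurs at CL* = √(CD0/K) and equals 1/(2√(K·CD0)).
(L/D)max = 1/(2√(0.0169 × 0.0193)) = 1/(2 × 0.01806) = 27.7

(L/D)max = 27.7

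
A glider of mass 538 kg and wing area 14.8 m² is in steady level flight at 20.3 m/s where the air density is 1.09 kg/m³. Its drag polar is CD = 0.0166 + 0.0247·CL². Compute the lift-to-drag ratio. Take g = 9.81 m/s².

L/D = 20.1

Weight W = mg = 538 × 9.81 = 5277.8 N; in level flight L = W.
Dynamic pressure q = 0.5 × 1.09 × 20.3² = 224.6 Pa.
CL = 2W/(ρv²S) = 2×5277.8/(1.09×20.3²×14.8) = 1.588.
CD = 0.0166 + 0.0247 × 1.588² = 0.07887.
L/D = CL/CD = 1.588 / 0.07887 = 20.1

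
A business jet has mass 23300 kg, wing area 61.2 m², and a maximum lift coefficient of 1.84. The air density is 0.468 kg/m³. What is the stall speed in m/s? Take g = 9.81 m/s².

Weight W = mg = 23300 × 9.81 = 2.286×10^5 N.
From L = ½ρV²S·CL,max = W: V_stall = √(2W/(ρSCL,max)) = √(2·2.286×10^5/(0.468·61.2·1.84))
V_stall = √8674 = 93.1 m/s

V_stall = 93.1 m/s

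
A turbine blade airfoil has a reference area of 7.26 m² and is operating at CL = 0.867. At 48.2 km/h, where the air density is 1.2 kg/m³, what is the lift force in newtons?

Convert speed: v = 48.2 km/h ÷ 3.6 = 13.39 m/s.
L = ½ρv²S·CL = ½ × 1.2 × 13.39² × 7.26 × 0.867 = 677 N

L = 677 N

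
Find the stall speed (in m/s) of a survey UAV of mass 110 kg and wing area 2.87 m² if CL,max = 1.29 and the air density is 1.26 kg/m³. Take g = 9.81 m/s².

At stall, lift equals weight: L = W = m·g = 110 × 9.81 = 1079 N.
V_stall = √(2W/(ρ·S·CL,max)) = √(2 × 1079 / (1.26 × 2.87 × 1.29))
V_stall = √462.6 = 21.5 m/s

V_stall = 21.5 m/s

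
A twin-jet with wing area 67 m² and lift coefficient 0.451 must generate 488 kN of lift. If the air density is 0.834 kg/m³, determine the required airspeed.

v = 197 m/s

L = ½ρv²S·CL ⇒ v = √(2L/(ρ·S·CL))
v = √(2 × 4.88×10^5 / (0.834 × 67 × 0.451)) = √38730 = 197 m/s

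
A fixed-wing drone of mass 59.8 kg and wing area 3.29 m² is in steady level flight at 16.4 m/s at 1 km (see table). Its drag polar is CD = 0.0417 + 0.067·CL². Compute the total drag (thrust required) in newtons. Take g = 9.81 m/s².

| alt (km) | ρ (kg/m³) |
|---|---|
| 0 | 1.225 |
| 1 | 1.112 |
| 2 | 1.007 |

At 1 km, from the table: ρ = 1.112 kg/m³.
Weight W = mg = 59.8 × 9.81 = 586.64 N; in level flight L = W.
q = ½ρv² = ½ × 1.112 × 16.4² = 149.5 Pa.
CL = 2W/(ρv²S) = 2×586.64/(1.112×16.4²×3.29) = 1.192.
CD = 0.0417 + 0.067 × 1.192² = 0.137.
D = q·S·CD = 149.5 × 3.29 × 0.137 = 67.38 N

D = 67.4 N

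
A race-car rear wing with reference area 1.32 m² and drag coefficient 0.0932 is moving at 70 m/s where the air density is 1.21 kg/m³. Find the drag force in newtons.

D = ½ρv²S·CD = ½ × 1.21 × 70² × 1.32 × 0.0932 = 365 N

D = 365 N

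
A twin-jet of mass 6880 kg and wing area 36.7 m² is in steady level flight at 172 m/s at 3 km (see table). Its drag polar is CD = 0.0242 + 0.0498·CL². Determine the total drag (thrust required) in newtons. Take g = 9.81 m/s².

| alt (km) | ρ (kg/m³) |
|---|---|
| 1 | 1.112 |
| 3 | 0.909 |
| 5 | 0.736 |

D = 12400 N

At 3 km, from the table: ρ = 0.909 kg/m³.
Weight W = mg = 6880 × 9.81 = 67493 N; in level flight L = W.
q = ½ρv² = ½ × 0.909 × 172² = 13450 Pa.
CL = 2W/(ρv²S) = 2×67493/(0.909×172²×36.7) = 0.1368.
CD = 0.0242 + 0.0498 × 0.1368² = 0.02513.
D = q·S·CD = 13450 × 36.7 × 0.02513 = 12400 N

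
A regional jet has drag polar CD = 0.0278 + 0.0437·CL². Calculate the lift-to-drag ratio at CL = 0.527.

L/D = 13.2

CD = 0.0278 + 0.0437 × 0.527² = 0.03994
L/D = CL/CD = 0.527 / 0.03994 = 13.2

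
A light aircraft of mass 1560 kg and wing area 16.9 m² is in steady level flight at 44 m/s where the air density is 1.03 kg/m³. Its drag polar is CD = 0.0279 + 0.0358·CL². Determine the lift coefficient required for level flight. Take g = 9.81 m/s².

Weight W = mg = 1560 × 9.81 = 15304 N; in level flight L = W.
Dynamic pressure q = 0.5 × 1.03 × 44² = 997 Pa.
CL = W/(q·S) = 15304 / (997 × 16.9) = 0.9082.

CL = 0.908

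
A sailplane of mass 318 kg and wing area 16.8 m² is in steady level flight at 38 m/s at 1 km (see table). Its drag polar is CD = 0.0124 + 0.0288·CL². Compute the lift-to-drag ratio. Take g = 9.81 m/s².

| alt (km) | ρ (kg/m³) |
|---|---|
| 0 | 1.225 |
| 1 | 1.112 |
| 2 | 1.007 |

L/D = 16.6

At 1 km, from the table: ρ = 1.112 kg/m³.
Level flight ⇒ L = W = m·g = 318 × 9.81 = 3119.6 N.
q = ½ρv² = ½ × 1.112 × 38² = 802.9 Pa.
CL = W/(q·S) = 3119.6 / (802.9 × 16.8) = 0.2313.
CD = 0.0124 + 0.0288 × 0.2313² = 0.01394.
L/D = CL/CD = 0.2313 / 0.01394 = 16.6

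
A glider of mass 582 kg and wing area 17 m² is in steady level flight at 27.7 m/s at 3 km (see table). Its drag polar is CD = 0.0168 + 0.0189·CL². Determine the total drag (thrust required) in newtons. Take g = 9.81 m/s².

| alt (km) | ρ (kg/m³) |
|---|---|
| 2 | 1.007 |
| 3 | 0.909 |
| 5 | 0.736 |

D = 204 N

At 3 km, from the table: ρ = 0.909 kg/m³.
Weight W = mg = 582 × 9.81 = 5709.4 N; in level flight L = W.
q = ½ρv² = ½ × 0.909 × 27.7² = 348.7 Pa.
CL = W/(q·S) = 5709.4 / (348.7 × 17) = 0.9631.
CD = 0.0168 + 0.0189 × 0.9631² = 0.03433.
D = q·S·CD = 348.7 × 17 × 0.03433 = 203.5 N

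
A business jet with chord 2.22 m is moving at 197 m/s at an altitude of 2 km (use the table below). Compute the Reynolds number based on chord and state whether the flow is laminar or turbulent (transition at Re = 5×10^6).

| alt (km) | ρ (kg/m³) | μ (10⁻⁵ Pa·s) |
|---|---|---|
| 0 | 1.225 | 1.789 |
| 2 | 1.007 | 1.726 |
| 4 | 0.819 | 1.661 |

At 2 km, from the table: ρ = 1.007 kg/m³, μ = 1.726×10⁻⁵ Pa·s.
Re = ρ·v·c/μ = 1.007 × 197 × 2.22 / (1.726×10⁻⁵) = 2.55×10^7
Since 2.55×10^7 > 5×10^6, the flow is turbulent.

Re = 2.55×10^7 (turbulent)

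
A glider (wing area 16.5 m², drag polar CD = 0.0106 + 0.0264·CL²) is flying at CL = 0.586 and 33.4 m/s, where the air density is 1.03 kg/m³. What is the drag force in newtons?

D = 186 N

CD = 0.0106 + 0.0264 × 0.586² = 0.01967
D = ½ρv²S·CD = ½ × 1.03 × 33.4² × 16.5 × 0.01967 = 186 N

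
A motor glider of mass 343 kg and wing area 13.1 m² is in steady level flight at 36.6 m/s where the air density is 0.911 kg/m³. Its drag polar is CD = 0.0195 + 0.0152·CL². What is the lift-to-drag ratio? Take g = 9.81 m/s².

Weight W = mg = 343 × 9.81 = 3364.8 N; in level flight L = W.
q = ½ρv² = ½ × 0.911 × 36.6² = 610.2 Pa.
Required CL = L/(qS) = 3364.8/(610.2·13.1) = 0.421.
CD = 0.0195 + 0.0152 × 0.421² = 0.02219.
L/D = CL/CD = 0.421 / 0.02219 = 19

L/D = 19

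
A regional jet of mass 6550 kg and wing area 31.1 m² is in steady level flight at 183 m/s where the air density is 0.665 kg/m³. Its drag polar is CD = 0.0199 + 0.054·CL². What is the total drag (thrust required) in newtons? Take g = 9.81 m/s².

D = 7540 N

Weight W = mg = 6550 × 9.81 = 64256 N; in level flight L = W.
Dynamic pressure q = 0.5 × 0.665 × 183² = 11140 Pa.
CL = 2W/(ρv²S) = 2×64256/(0.665×183²×31.1) = 0.1855.
CD = 0.0199 + 0.054 × 0.1855² = 0.02176.
D = q·S·CD = 11140 × 31.1 × 0.02176 = 7535 N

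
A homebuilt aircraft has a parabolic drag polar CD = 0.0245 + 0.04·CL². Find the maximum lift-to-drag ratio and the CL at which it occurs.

(L/D)max = 16, at CL = 0.783

For CD = CD0 + K·CL², (L/D)max occurs at CL* = √(CD0/K) and equals 1/(2√(K·CD0)).
(L/D)max = 1/(2√(0.04 × 0.0245)) = 1/(2 × 0.0313) = 16
CL* = √(0.0245/0.04) = 0.783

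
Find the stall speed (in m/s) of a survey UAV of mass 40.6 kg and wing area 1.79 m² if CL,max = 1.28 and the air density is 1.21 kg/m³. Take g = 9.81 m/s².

Stall occurs when L = W at CL,max. W = mg = 40.6 × 9.81 = 398.3 N.
From L = ½ρV²S·CL,max = W: V_stall = √(2W/(ρSCL,max)) = √(2·398.3/(1.21·1.79·1.28))
V_stall = √287.3 = 17 m/s

V_stall = 17 m/s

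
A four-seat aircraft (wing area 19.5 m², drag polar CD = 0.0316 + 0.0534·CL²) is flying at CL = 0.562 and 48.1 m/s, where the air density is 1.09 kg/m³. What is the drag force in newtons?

CD = 0.0316 + 0.0534 × 0.562² = 0.04847
D = ½ρv²S·CD = ½ × 1.09 × 48.1² × 19.5 × 0.04847 = 1190 N

D = 1190 N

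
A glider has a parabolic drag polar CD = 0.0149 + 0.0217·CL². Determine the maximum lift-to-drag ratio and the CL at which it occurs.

For CD = CD0 + K·CL², (L/D)max occurs at CL* = √(CD0/K) and equals 1/(2√(K·CD0)).
(L/D)max = 1/(2√(0.0217 × 0.0149)) = 1/(2 × 0.01798) = 27.8
CL* = √(0.0149/0.0217) = 0.829

(L/D)max = 27.8, at CL = 0.829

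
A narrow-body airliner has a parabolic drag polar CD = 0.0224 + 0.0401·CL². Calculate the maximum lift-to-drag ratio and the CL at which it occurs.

(L/D)max = 16.7, at CL = 0.747

For CD = CD0 + K·CL², (L/D)max occurs at CL* = √(CD0/K) and equals 1/(2√(K·CD0)).
(L/D)max = 1/(2√(0.0401 × 0.0224)) = 1/(2 × 0.02997) = 16.7
CL* = √(0.0224/0.0401) = 0.747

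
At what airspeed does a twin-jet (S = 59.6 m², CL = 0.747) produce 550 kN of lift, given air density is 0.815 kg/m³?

L = ½ρv²S·CL ⇒ v = √(2L/(ρ·S·CL))
v = √(2 × 5.5×10^5 / (0.815 × 59.6 × 0.747)) = √30320 = 174 m/s

v = 174 m/s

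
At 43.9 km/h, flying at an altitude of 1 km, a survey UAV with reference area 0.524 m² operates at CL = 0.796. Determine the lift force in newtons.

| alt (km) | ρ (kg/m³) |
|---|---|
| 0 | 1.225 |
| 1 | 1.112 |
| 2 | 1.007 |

At 1 km, from the table: ρ = 1.112 kg/m³.
Convert speed: v = 43.9 km/h ÷ 3.6 = 12.19 m/s.
L = ½ρv²S·CL = ½ × 1.112 × 12.19² × 0.524 × 0.796 = 34.5 N

L = 34.5 N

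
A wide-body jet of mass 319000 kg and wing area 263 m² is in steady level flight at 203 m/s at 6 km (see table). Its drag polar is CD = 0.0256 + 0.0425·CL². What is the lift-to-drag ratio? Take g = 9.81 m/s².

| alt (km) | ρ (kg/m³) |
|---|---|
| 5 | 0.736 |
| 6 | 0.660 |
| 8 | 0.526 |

L/D = 15.1

At 6 km, from the table: ρ = 0.660 kg/m³.
Weight W = mg = 319000 × 9.81 = 3.1294×10^6 N; in level flight L = W.
q = ½ρv² = ½ × 0.66 × 203² = 13600 Pa.
CL = 2W/(ρv²S) = 2×3.1294×10^6/(0.66×203²×263) = 0.875.
CD = 0.0256 + 0.0425 × 0.875² = 0.05814.
L/D = CL/CD = 0.875 / 0.05814 = 15.1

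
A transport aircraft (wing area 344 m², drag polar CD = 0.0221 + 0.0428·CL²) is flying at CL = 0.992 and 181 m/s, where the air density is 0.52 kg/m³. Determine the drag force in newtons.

CD = 0.0221 + 0.0428 × 0.992² = 0.06422
D = ½ρv²S·CD = ½ × 0.52 × 181² × 344 × 0.06422 = 1.88×10^5 N

D = 1.88×10^5 N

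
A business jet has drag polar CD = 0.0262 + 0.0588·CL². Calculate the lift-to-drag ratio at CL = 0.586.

L/D = 12.6

CD = 0.0262 + 0.0588 × 0.586² = 0.04639
L/D = CL/CD = 0.586 / 0.04639 = 12.6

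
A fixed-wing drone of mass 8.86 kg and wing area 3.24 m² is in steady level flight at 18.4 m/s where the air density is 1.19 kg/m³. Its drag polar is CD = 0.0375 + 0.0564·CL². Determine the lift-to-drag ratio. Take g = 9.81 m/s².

Weight W = mg = 8.86 × 9.81 = 86.917 N; in level flight L = W.
Dynamic pressure q = 0.5 × 1.19 × 18.4² = 201.4 Pa.
CL = W/(q·S) = 86.917 / (201.4 × 3.24) = 0.1332.
CD = 0.0375 + 0.0564 × 0.1332² = 0.0385.
L/D = CL/CD = 0.1332 / 0.0385 = 3.46

L/D = 3.46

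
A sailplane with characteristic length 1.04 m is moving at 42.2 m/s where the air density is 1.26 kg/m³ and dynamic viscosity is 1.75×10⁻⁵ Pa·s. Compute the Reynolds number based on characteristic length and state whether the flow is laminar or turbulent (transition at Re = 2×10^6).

Re = ρ·v·c/μ = 1.26 × 42.2 × 1.04 / (1.75×10⁻⁵) = 3.16×10^6
Since 3.16×10^6 > 2×10^6, the flow is turbulent.

Re = 3.16×10^6 (turbulent)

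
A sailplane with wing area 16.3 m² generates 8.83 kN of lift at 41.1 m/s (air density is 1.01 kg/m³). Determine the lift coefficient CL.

CL = 0.635

From L = ½ρv²S·CL, rearranging gives CL = 2L/(ρv²S).
CL = 2 × 8830 / (1.01 × 41.1² × 16.3) = 0.635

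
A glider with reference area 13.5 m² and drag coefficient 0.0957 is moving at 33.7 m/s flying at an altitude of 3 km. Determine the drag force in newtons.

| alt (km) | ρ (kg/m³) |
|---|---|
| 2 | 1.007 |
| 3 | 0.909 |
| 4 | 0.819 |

At 3 km, from the table: ρ = 0.909 kg/m³.
Dynamic pressure q = ½ρv² = ½ × 0.909 × 33.7² = 516.2 Pa.
D = q·S·CD = 516.2 × 13.5 × 0.0957 = 667 N

D = 667 N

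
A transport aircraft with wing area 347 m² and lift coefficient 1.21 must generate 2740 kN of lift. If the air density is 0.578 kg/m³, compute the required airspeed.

v = 150 m/s

L = ½ρv²S·CL ⇒ v = √(2L/(ρ·S·CL))
v = √(2 × 2.74×10^6 / (0.578 × 347 × 1.21)) = √22580 = 150 m/s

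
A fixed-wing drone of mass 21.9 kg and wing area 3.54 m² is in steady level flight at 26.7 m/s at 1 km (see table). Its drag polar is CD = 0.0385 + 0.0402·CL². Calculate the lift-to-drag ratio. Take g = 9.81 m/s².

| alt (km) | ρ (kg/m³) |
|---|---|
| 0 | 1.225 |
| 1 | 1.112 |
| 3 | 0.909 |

At 1 km, from the table: ρ = 1.112 kg/m³.
Weight W = mg = 21.9 × 9.81 = 214.84 N; in level flight L = W.
Dynamic pressure q = 0.5 × 1.112 × 26.7² = 396.4 Pa.
CL = W/(q·S) = 214.84 / (396.4 × 3.54) = 0.1531.
CD = 0.0385 + 0.0402 × 0.1531² = 0.03944.
L/D = CL/CD = 0.1531 / 0.03944 = 3.88

L/D = 3.88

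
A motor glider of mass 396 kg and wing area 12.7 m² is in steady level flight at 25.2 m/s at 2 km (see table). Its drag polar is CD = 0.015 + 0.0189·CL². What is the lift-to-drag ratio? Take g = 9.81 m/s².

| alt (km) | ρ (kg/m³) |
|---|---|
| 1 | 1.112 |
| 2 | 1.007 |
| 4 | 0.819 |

L/D = 29.6

At 2 km, from the table: ρ = 1.007 kg/m³.
In steady level flight, lift balances weight: W = mg = 396 × 9.81 = 3884.8 N.
q = ½ρv² = ½ × 1.007 × 25.2² = 319.7 Pa.
Required CL = L/(qS) = 3884.8/(319.7·12.7) = 0.9567.
CD = 0.015 + 0.0189 × 0.9567² = 0.0323.
L/D = CL/CD = 0.9567 / 0.0323 = 29.6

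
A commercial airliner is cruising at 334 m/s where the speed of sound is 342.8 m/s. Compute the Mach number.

M = 0.974

M = v/a = 334 / 342.8 = 0.974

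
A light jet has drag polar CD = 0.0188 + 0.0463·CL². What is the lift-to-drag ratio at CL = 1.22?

L/D = 13.9

CD = 0.0188 + 0.0463 × 1.22² = 0.08771
L/D = CL/CD = 1.22 / 0.08771 = 13.9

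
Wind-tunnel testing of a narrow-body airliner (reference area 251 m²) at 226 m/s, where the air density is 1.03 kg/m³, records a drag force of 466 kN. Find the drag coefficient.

From D = ½ρv²S·CD, rearranging gives CD = 2D/(ρv²S).
CD = 2 × 4.66×10^5 / (1.03 × 226² × 251) = 0.0706

CD = 0.0706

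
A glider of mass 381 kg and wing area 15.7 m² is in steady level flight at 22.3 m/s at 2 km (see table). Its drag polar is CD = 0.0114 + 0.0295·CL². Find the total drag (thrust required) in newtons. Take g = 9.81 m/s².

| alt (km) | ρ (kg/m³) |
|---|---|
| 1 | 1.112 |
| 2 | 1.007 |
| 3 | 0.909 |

D = 150 N

At 2 km, from the table: ρ = 1.007 kg/m³.
Level flight ⇒ L = W = m·g = 381 × 9.81 = 3737.6 N.
Dynamic pressure q = 0.5 × 1.007 × 22.3² = 250.4 Pa.
CL = 2W/(ρv²S) = 2×3737.6/(1.007×22.3²×15.7) = 0.9508.
CD = 0.0114 + 0.0295 × 0.9508² = 0.03807.
D = q·S·CD = 250.4 × 15.7 × 0.03807 = 149.6 N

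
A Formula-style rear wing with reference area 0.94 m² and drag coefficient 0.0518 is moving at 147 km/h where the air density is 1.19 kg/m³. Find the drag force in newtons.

D = 48.3 N

Convert speed: v = 147 km/h ÷ 3.6 = 40.83 m/s.
D = ½ρv²S·CD = ½ × 1.19 × 40.83² × 0.94 × 0.0518 = 48.3 N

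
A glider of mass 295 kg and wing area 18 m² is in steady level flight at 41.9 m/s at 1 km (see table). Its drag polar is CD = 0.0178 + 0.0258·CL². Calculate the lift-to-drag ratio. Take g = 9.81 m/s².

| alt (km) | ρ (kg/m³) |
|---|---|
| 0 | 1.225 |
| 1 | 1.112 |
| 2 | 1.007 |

At 1 km, from the table: ρ = 1.112 kg/m³.
Level flight ⇒ L = W = m·g = 295 × 9.81 = 2894 N.
Dynamic pressure q = 0.5 × 1.112 × 41.9² = 976.1 Pa.
CL = W/(q·S) = 2894 / (976.1 × 18) = 0.1647.
CD = 0.0178 + 0.0258 × 0.1647² = 0.0185.
L/D = CL/CD = 0.1647 / 0.0185 = 8.9

L/D = 8.9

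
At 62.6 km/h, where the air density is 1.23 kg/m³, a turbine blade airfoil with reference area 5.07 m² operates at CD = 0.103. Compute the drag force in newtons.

D = 97.1 N

Convert speed: v = 62.6 km/h ÷ 3.6 = 17.39 m/s.
Dynamic pressure q = ½ρv² = ½ × 1.23 × 17.39² = 186 Pa.
D = q·S·CD = 186 × 5.07 × 0.103 = 97.1 N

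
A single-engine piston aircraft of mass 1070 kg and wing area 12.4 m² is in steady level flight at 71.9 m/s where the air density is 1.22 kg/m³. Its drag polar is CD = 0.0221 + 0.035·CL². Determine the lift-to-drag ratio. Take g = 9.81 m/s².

L/D = 10.9

Level flight ⇒ L = W = m·g = 1070 × 9.81 = 10497 N.
Dynamic pressure q = 0.5 × 1.22 × 71.9² = 3153 Pa.
CL = W/(q·S) = 10497 / (3153 × 12.4) = 0.2684.
CD = 0.0221 + 0.035 × 0.2684² = 0.02462.
L/D = CL/CD = 0.2684 / 0.02462 = 10.9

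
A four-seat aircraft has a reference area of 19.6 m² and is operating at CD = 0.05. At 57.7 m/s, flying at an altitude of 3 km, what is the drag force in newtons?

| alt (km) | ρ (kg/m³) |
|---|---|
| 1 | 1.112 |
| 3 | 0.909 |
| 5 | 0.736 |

At 3 km, from the table: ρ = 0.909 kg/m³.
Dynamic pressure q = ½ρv² = ½ × 0.909 × 57.7² = 1513 Pa.
D = q·S·CD = 1513 × 19.6 × 0.05 = 1480 N

D = 1480 N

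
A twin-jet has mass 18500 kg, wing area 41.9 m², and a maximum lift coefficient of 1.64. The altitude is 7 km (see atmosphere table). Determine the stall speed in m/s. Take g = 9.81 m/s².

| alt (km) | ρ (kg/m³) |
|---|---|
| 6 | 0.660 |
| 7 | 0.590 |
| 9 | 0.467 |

At 7 km, from the table: ρ = 0.590 kg/m³.
Stall occurs when L = W at CL,max. W = mg = 18500 × 9.81 = 1.815×10^5 N.
V_stall = √(2W/(ρ·S·CL,max)) = √(2 × 1.815×10^5 / (0.59 × 41.9 × 1.64))
V_stall = √8953 = 94.6 m/s

V_stall = 94.6 m/s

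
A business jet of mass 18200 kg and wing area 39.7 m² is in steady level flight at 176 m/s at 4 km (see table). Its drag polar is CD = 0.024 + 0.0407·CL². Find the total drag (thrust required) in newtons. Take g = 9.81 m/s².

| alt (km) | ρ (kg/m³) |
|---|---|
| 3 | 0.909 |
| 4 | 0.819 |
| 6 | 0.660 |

At 4 km, from the table: ρ = 0.819 kg/m³.
Level flight ⇒ L = W = m·g = 18200 × 9.81 = 1.7854×10^5 N.
q = ½ρv² = ½ × 0.819 × 176² = 12680 Pa.
CL = 2W/(ρv²S) = 2×1.7854×10^5/(0.819×176²×39.7) = 0.3545.
CD = 0.024 + 0.0407 × 0.3545² = 0.02912.
D = q·S·CD = 12680 × 39.7 × 0.02912 = 14660 N

D = 14700 N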